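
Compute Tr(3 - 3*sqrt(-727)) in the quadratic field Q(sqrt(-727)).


Tr(a + b*sqrt(d)) = (a + b*sqrt(d)) + (a - b*sqrt(d)) = 2a
= 2 * (3)
= 6

6


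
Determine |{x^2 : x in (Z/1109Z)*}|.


For prime p, the number of non-zero quadratic residues is (p-1)/2.
= (1109-1)/2
= 554

554


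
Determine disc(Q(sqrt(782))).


For K = Q(sqrt(d)) with d squarefree: disc(K) = d if d = 1 mod 4, and disc(K) = 4d if d = 2 or 3 mod 4.
Here d = 782, and d mod 4 = 2.
d = 2 mod 4, not 1 (O_K = Z[sqrt(d)]), so disc(K) = 4d = 4 * (782) = 3128

3128


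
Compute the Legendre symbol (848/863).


p = 863 is prime, so compute (848/863) with the reciprocity algorithm (Jacobi-symbol steps: pull out 2s via (2/n), flip via reciprocity, reduce):
  pull out 2: (2/863) = +1  (since 863 mod 8 = 7)
  pull out 2: (2/863) = +1  (since 863 mod 8 = 7)
  pull out 2: (2/863) = +1  (since 863 mod 8 = 7)
  pull out 2: (2/863) = +1  (since 863 mod 8 = 7)
  reciprocity: (53/863) -> +(863/53)
  reduce: (15/53)
  reciprocity: (15/53) -> +(53/15)
  reduce: (8/15)
  pull out 2: (2/15) = +1  (since 15 mod 8 = 7)
  pull out 2: (2/15) = +1  (since 15 mod 8 = 7)
  pull out 2: (2/15) = +1  (since 15 mod 8 = 7)
  (1/15) = 1
Product of signs = 1
(848/863) = 1

1


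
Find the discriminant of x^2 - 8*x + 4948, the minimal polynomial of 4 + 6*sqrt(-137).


The element 4 + 6*sqrt(-137) has minimal polynomial:
x^2 - 8*x + 4948
Discriminant = (-8)^2 - 4*(4948)
= 64 - 19792
= -19728

-19728


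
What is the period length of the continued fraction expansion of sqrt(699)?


Run the CF algorithm for sqrt(699).
a_0 = floor(sqrt(699)) = 26; set m_0=0, q_0=1.
Recurrence: m' = q*a - m,  q' = (d - m'^2)/q,  a' = floor((a_0 + m')/q').
  step 1: m=26, q=23, a=2
  step 2: m=20, q=13, a=3
  step 3: m=19, q=26, a=1
  step 4: m=7, q=25, a=1
  step 5: m=18, q=15, a=2
  step 6: m=12, q=37, a=1
  step 7: m=25, q=2, a=25
  step 8: m=25, q=37, a=1
  step 9: m=12, q=15, a=2
  step 10: m=18, q=25, a=1
  step 11: m=7, q=26, a=1
  step 12: m=19, q=13, a=3
  step 13: m=20, q=23, a=2
  step 14: m=26, q=1, a=52
a_14 = 2*a_0 = 52, so the period closes here.
sqrt(699) = [26; 2, 3, 1, 1, 2, 1, 25, 1, 2, 1, 1, 3, 2, 52]
Period length = 14

14


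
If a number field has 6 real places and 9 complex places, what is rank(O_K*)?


By Dirichlet's unit theorem:
rank = r1 + r2 - 1
= 6 + 9 - 1
= 14

14


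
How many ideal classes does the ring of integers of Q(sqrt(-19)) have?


K = Q(sqrt(-19)). d mod 4 = 1, so D = disc(K) = d = -19
h(K) equals the number of primitive reduced positive-definite forms (a, b, c) = a*x^2 + b*x*y + c*y^2 with b^2 - 4ac = D,
where reduced means |b| <= a <= c, with b >= 0 whenever |b| = a or a = c, and primitive means gcd(a, b, c) = 1.
Reduced forces 3a^2 <= |D| = 19, so 1 <= a <= 2; b must have the parity of D, and c = (b^2 - D)/(4a) must be an integer >= a.
Enumerate a = 1..2, b in [-a, a]:
  a=1: (1, 1, 5)  [1]
  a=2: none
Total reduced forms: 1
h = 1

1


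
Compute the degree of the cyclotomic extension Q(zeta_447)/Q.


The degree equals Euler's totient phi(447).
447 = 3 * 149
phi(447) = 296

296


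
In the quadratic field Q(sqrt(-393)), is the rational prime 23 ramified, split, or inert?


K = Q(sqrt(-393)). Since d mod 4 = 3, disc(K) = -1572.
Check p | disc: -1572 mod 23 = 15.
p does not divide disc. Compute Legendre symbol (d/p):
21^((23-1)/2) mod 23 = -1
(d/p) = -1, so p is inert: (p) stays prime with e=1, f=2, g=1.
Therefore p is inert.

inert


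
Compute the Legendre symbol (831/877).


p = 877 is prime, so compute (831/877) with the reciprocity algorithm (Jacobi-symbol steps: pull out 2s via (2/n), flip via reciprocity, reduce):
  reciprocity: (831/877) -> +(877/831)
  reduce: (46/831)
  pull out 2: (2/831) = +1  (since 831 mod 8 = 7)
  reciprocity: (23/831) -> -(831/23)
  reduce: (3/23)
  reciprocity: (3/23) -> -(23/3)
  reduce: (2/3)
  pull out 2: (2/3) = -1  (since 3 mod 8 = 3)
  (1/3) = 1
Product of signs = -1
(831/877) = -1

-1


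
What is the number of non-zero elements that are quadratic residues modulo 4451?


For prime p, the number of non-zero quadratic residues is (p-1)/2.
= (4451-1)/2
= 2225

2225


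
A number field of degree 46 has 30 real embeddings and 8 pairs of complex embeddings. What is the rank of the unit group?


By Dirichlet's unit theorem:
rank = r1 + r2 - 1
= 30 + 8 - 1
= 37

37


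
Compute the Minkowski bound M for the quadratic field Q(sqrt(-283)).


d = -283, d mod 4 = 1, so disc(K) = d = -283; |disc(K)| = 283
Imaginary quadratic field, so n = 2, s = r2 = 1, r1 = 0
M = (n!/n^n) * (4/pi)^s * sqrt(|disc(K)|) = (2!/2^2) * (4/pi)^1 * sqrt(283)
= 0.5 * 1.273240 * 16.822604
= 10.7096

10.7096


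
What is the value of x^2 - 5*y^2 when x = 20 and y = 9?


x^2 - d*y^2
= 20^2 - 5*9^2
= 400 - 405
= -5

-5


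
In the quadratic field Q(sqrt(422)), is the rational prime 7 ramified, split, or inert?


K = Q(sqrt(422)). Since d mod 4 = 2, disc(K) = 1688.
Check p | disc: 1688 mod 7 = 1.
p does not divide disc. Compute Legendre symbol (d/p):
2^((7-1)/2) mod 7 = 1
(d/p) = 1, so p splits: (p) = P*P' with e=1, f=1, g=2.
Therefore p is split.

split


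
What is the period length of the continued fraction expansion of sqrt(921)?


Run the CF algorithm for sqrt(921).
a_0 = floor(sqrt(921)) = 30; set m_0=0, q_0=1.
Recurrence: m' = q*a - m,  q' = (d - m'^2)/q,  a' = floor((a_0 + m')/q').
  step 1: m=30, q=21, a=2
  step 2: m=12, q=37, a=1
  step 3: m=25, q=8, a=6
  step 4: m=23, q=49, a=1
  step 5: m=26, q=5, a=11
  step 6: m=29, q=16, a=3
  step 7: m=19, q=35, a=1
  step 8: m=16, q=19, a=2
  step 9: m=22, q=23, a=2
  step 10: m=24, q=15, a=3
  step 11: m=21, q=32, a=1
  step 12: m=11, q=25, a=1
  step 13: m=14, q=29, a=1
  step 14: m=15, q=24, a=1
  step 15: m=9, q=35, a=1
  step 16: m=26, q=7, a=8
  step 17: m=30, q=3, a=20
  step 18: m=30, q=7, a=8
  step 19: m=26, q=35, a=1
  step 20: m=9, q=24, a=1
  step 21: m=15, q=29, a=1
  step 22: m=14, q=25, a=1
  step 23: m=11, q=32, a=1
  step 24: m=21, q=15, a=3
  step 25: m=24, q=23, a=2
  step 26: m=22, q=19, a=2
  step 27: m=16, q=35, a=1
  step 28: m=19, q=16, a=3
  step 29: m=29, q=5, a=11
  step 30: m=26, q=49, a=1
  step 31: m=23, q=8, a=6
  step 32: m=25, q=37, a=1
  step 33: m=12, q=21, a=2
  step 34: m=30, q=1, a=60
a_34 = 2*a_0 = 60, so the period closes here.
sqrt(921) = [30; 2, 1, 6, 1, 11, 3, 1, 2, 2, 3, 1, 1, 1, 1, 1, 8, 20, 8, 1, 1, 1, 1, 1, 3, 2, 2, 1, 3, 11, 1, 6, 1, 2, 60]
Period length = 34

34


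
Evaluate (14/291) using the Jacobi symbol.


Compute (14/291) via quadratic reciprocity:
  pull out 2: (2/291) = -1  (since 291 mod 8 = 3)
  reciprocity: (7/291) -> -(291/7)
  reduce: (4/7)
  pull out 2: (2/7) = +1  (since 7 mod 8 = 7)
  pull out 2: (2/7) = +1  (since 7 mod 8 = 7)
  (1/7) = 1
Product of signs = 1

1


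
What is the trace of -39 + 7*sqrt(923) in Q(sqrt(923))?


Tr(a + b*sqrt(d)) = (a + b*sqrt(d)) + (a - b*sqrt(d)) = 2a
= 2 * (-39)
= -78

-78


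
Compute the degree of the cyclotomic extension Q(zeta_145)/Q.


The degree equals Euler's totient phi(145).
145 = 5 * 29
phi(145) = 112

112


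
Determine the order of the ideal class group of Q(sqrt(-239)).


K = Q(sqrt(-239)). d mod 4 = 1, so D = disc(K) = d = -239
h(K) equals the number of primitive reduced positive-definite forms (a, b, c) = a*x^2 + b*x*y + c*y^2 with b^2 - 4ac = D,
where reduced means |b| <= a <= c, with b >= 0 whenever |b| = a or a = c, and primitive means gcd(a, b, c) = 1.
Reduced forces 3a^2 <= |D| = 239, so 1 <= a <= 8; b must have the parity of D, and c = (b^2 - D)/(4a) must be an integer >= a.
Enumerate a = 1..8, b in [-a, a]:
  a=1: (1, 1, 60)  [1]
  a=2: (2, -1, 30), (2, 1, 30)  [2]
  a=3: (3, -1, 20), (3, 1, 20)  [2]
  a=4: (4, -1, 15), (4, 1, 15)  [2]
  a=5: (5, -1, 12), (5, 1, 12)  [2]
  a=6: (6, -5, 11), (6, -1, 10), (6, 1, 10), (6, 5, 11)  [4]
  a=7: none
  a=8: (8, -7, 9), (8, 7, 9)  [2]
Total reduced forms: 1 + 2 + 2 + 2 + 2 + 4 + 2 = 15
h = 15

15


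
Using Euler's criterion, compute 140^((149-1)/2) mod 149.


p = 149 is prime and the exponent is (p-1)/2 = 74, so by Euler's criterion 140^74 = (140/149) = +1 or -1 mod 149.
Compute by square-and-multiply:
  74 = 64 + 8 + 2 (binary 1001010)
  Repeated squaring mod 149: 140^1 = 140, 140^2 = 81, 140^4 = 5, 140^8 = 25, 140^16 = 29, 140^32 = 96, 140^64 = 127
  140^74 = 140^64 * 140^8 * 140^2 = 127 * 25 * 81 mod 149
    127 * 25 = 3175 = 46 mod 149
    46 * 81 = 3726 = 1 mod 149
  140^74 = 1 mod 149
Result 1: 140 is a quadratic residue mod 149.
140^74 mod 149 = 1

1


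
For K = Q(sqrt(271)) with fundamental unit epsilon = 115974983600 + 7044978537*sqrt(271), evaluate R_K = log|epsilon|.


epsilon = 115974983600 + 7044978537*sqrt(271)
= 2.3195e+11
R = ln(2.3195e+11)
= 26.1698

26.1698


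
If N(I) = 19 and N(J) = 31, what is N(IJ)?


N(IJ) = N(I) * N(J)
= 19 * 31
= 589

589


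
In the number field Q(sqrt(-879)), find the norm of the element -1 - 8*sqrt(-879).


N(a + b*sqrt(d)) = a^2 - d*b^2
= (-1)^2 - (-879)*(-8)^2
= 1 + 56256
= 56257

56257


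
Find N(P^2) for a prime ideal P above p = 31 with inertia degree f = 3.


N(P^a) = p^(a*f)
= 31^(2*3)
= 31^6
= 887503681

887503681


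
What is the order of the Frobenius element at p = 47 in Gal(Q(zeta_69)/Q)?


The Frobenius at p in Gal(Q(zeta_n)/Q) = (Z/nZ)* is the class of p, so its order is ord_69(47), the smallest k >= 1 with 47^k = 1 mod 69.
n = 69 = 3 * 23, phi(69) = 44; the order divides phi(n).
Divisors of 44: 1, 2, 4, 11, 22, 44
Repeated squaring mod 69: 47^1 = 47, 47^2 = 1, 47^4 = 1, 47^8 = 1, 47^16 = 1, 47^32 = 1
Test divisors in increasing order:
  k=1: 47^1 = 47 mod 69
  k=2: 47^2 = 1 mod 69  <- first divisor giving 1
Order = 2

2


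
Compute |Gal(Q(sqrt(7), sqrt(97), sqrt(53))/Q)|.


The 3 square roots of distinct primes are multiplicatively independent over Q,
so [K:Q] = 2^3 and Gal(K/Q) is isomorphic to (Z/2Z)^3.
|Gal| = 2^3 = 8

8


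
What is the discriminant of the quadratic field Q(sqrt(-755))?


For K = Q(sqrt(d)) with d squarefree: disc(K) = d if d = 1 mod 4, and disc(K) = 4d if d = 2 or 3 mod 4.
Here d = -755, and d mod 4 = 1.
d = 1 mod 4 (O_K = Z[(1+sqrt(d))/2]), so disc(K) = d = -755

-755


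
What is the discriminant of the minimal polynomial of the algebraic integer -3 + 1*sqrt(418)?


The element -3 + 1*sqrt(418) has minimal polynomial:
x^2 + 6*x - 409
Discriminant = (6)^2 - 4*(-409)
= 36 + 1636
= 1672

1672


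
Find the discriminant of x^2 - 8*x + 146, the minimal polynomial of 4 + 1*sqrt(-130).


The element 4 + 1*sqrt(-130) has minimal polynomial:
x^2 - 8*x + 146
Discriminant = (-8)^2 - 4*(146)
= 64 - 584
= -520

-520


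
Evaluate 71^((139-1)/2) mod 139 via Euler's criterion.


p = 139 is prime and the exponent is (p-1)/2 = 69, so by Euler's criterion 71^69 = (71/139) = +1 or -1 mod 139.
Compute by square-and-multiply:
  69 = 64 + 4 + 1 (binary 1000101)
  Repeated squaring mod 139: 71^1 = 71, 71^2 = 37, 71^4 = 118, 71^8 = 24, 71^16 = 20, 71^32 = 122, 71^64 = 11
  71^69 = 71^64 * 71^4 * 71^1 = 11 * 118 * 71 mod 139
    11 * 118 = 1298 = 47 mod 139
    47 * 71 = 3337 = 1 mod 139
  71^69 = 1 mod 139
Result 1: 71 is a quadratic residue mod 139.
71^69 mod 139 = 1

1


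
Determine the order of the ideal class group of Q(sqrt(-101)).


K = Q(sqrt(-101)). d mod 4 = 3, so D = disc(K) = 4d = -404
h(K) equals the number of primitive reduced positive-definite forms (a, b, c) = a*x^2 + b*x*y + c*y^2 with b^2 - 4ac = D,
where reduced means |b| <= a <= c, with b >= 0 whenever |b| = a or a = c, and primitive means gcd(a, b, c) = 1.
Reduced forces 3a^2 <= |D| = 404, so 1 <= a <= 11; b must have the parity of D, and c = (b^2 - D)/(4a) must be an integer >= a.
Enumerate a = 1..11, b in [-a, a]:
  a=1: (1, 0, 101)  [1]
  a=2: (2, 2, 51)  [1]
  a=3: (3, -2, 34), (3, 2, 34)  [2]
  a=4: none
  a=5: (5, -4, 21), (5, 4, 21)  [2]
  a=6: (6, -2, 17), (6, 2, 17)  [2]
  a=7: (7, -4, 15), (7, 4, 15)  [2]
  a=8: none
  a=9: (9, -8, 13), (9, 8, 13)  [2]
  a=10: (10, -6, 11), (10, 6, 11)  [2]
  a=11: none
Total reduced forms: 1 + 1 + 2 + 2 + 2 + 2 + 2 + 2 = 14
h = 14

14


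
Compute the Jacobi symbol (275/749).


Compute (275/749) via quadratic reciprocity:
  reciprocity: (275/749) -> +(749/275)
  reduce: (199/275)
  reciprocity: (199/275) -> -(275/199)
  reduce: (76/199)
  pull out 2: (2/199) = +1  (since 199 mod 8 = 7)
  pull out 2: (2/199) = +1  (since 199 mod 8 = 7)
  reciprocity: (19/199) -> -(199/19)
  reduce: (9/19)
  reciprocity: (9/19) -> +(19/9)
  reduce: (1/9)
  (1/9) = 1
Product of signs = 1

1


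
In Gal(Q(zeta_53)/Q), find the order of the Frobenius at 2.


The Frobenius at p in Gal(Q(zeta_n)/Q) = (Z/nZ)* is the class of p, so its order is ord_53(2), the smallest k >= 1 with 2^k = 1 mod 53.
n = 53 = 53, phi(53) = 52; the order divides phi(n).
Divisors of 52: 1, 2, 4, 13, 26, 52
Repeated squaring mod 53: 2^1 = 2, 2^2 = 4, 2^4 = 16, 2^8 = 44, 2^16 = 28, 2^32 = 42
Test divisors in increasing order:
  k=1: 2^1 = 2 mod 53
  k=2: 2^2 = 4 mod 53
  k=4: 2^4 = 16 mod 53
  k=13: 2^13 = 44 * 16 * 2 = 30 mod 53
  k=26: 2^26 = 28 * 44 * 4 = 52 mod 53
  k=52: 2^52 = 42 * 28 * 16 = 1 mod 53  <- first divisor giving 1
Order = 52

52


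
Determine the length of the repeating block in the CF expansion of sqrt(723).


Run the CF algorithm for sqrt(723).
a_0 = floor(sqrt(723)) = 26; set m_0=0, q_0=1.
Recurrence: m' = q*a - m,  q' = (d - m'^2)/q,  a' = floor((a_0 + m')/q').
  step 1: m=26, q=47, a=1
  step 2: m=21, q=6, a=7
  step 3: m=21, q=47, a=1
  step 4: m=26, q=1, a=52
a_4 = 2*a_0 = 52, so the period closes here.
sqrt(723) = [26; 1, 7, 1, 52]
Period length = 4

4


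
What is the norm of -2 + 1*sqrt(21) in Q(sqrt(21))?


N(a + b*sqrt(d)) = a^2 - d*b^2
= (-2)^2 - (21)*(1)^2
= 4 - 21
= -17

-17


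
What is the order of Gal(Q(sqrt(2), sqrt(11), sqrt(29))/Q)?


The 3 square roots of distinct primes are multiplicatively independent over Q,
so [K:Q] = 2^3 and Gal(K/Q) is isomorphic to (Z/2Z)^3.
|Gal| = 2^3 = 8

8


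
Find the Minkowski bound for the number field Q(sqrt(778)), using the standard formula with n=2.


d = 778, d mod 4 = 2, so disc(K) = 4d = 3112; |disc(K)| = 3112
Real quadratic field, so n = 2, s = r2 = 0, r1 = 2
M = (n!/n^n) * (4/pi)^s * sqrt(|disc(K)|) = (2!/2^2) * (4/pi)^0 * sqrt(3112)
= 0.5 * 1.000000 * 55.785303
= 27.8927

27.8927


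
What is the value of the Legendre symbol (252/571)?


p = 571 is prime, so compute (252/571) with the reciprocity algorithm (Jacobi-symbol steps: pull out 2s via (2/n), flip via reciprocity, reduce):
  pull out 2: (2/571) = -1  (since 571 mod 8 = 3)
  pull out 2: (2/571) = -1  (since 571 mod 8 = 3)
  reciprocity: (63/571) -> -(571/63)
  reduce: (4/63)
  pull out 2: (2/63) = +1  (since 63 mod 8 = 7)
  pull out 2: (2/63) = +1  (since 63 mod 8 = 7)
  (1/63) = 1
Product of signs = -1
(252/571) = -1

-1


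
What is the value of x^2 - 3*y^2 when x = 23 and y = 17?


x^2 - d*y^2
= 23^2 - 3*17^2
= 529 - 867
= -338

-338


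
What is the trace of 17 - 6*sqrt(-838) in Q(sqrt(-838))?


Tr(a + b*sqrt(d)) = (a + b*sqrt(d)) + (a - b*sqrt(d)) = 2a
= 2 * (17)
= 34

34


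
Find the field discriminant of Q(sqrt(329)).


For K = Q(sqrt(d)) with d squarefree: disc(K) = d if d = 1 mod 4, and disc(K) = 4d if d = 2 or 3 mod 4.
Here d = 329, and d mod 4 = 1.
d = 1 mod 4 (O_K = Z[(1+sqrt(d))/2]), so disc(K) = d = 329

329


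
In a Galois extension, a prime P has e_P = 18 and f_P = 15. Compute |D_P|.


|D_P| = e * f
= 18 * 15
= 270

270


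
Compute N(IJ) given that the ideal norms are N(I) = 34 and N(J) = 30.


N(IJ) = N(I) * N(J)
= 34 * 30
= 1020

1020


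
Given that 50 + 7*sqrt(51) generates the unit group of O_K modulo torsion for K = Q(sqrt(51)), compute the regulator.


epsilon = 50 + 7*sqrt(51)
= 99.9900
R = ln(99.9900)
= 4.6051

4.6051


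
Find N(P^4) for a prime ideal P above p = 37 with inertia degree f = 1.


N(P^a) = p^(a*f)
= 37^(4*1)
= 37^4
= 1874161

1874161


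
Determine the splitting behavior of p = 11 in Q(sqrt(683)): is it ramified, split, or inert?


K = Q(sqrt(683)). Since d mod 4 = 3, disc(K) = 2732.
Check p | disc: 2732 mod 11 = 4.
p does not divide disc. Compute Legendre symbol (d/p):
1^((11-1)/2) mod 11 = 1
(d/p) = 1, so p splits: (p) = P*P' with e=1, f=1, g=2.
Therefore p is split.

split


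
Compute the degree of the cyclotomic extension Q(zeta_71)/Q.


The degree equals Euler's totient phi(71).
71 = 71
phi(71) = 70

70


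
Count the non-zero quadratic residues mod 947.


For prime p, the number of non-zero quadratic residues is (p-1)/2.
= (947-1)/2
= 473

473


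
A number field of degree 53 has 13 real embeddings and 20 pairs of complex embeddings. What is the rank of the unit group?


By Dirichlet's unit theorem:
rank = r1 + r2 - 1
= 13 + 20 - 1
= 32

32


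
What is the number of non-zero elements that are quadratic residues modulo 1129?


For prime p, the number of non-zero quadratic residues is (p-1)/2.
= (1129-1)/2
= 564

564


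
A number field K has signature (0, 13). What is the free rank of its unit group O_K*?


By Dirichlet's unit theorem:
rank = r1 + r2 - 1
= 0 + 13 - 1
= 12

12


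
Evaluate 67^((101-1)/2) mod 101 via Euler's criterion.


p = 101 is prime and the exponent is (p-1)/2 = 50, so by Euler's criterion 67^50 = (67/101) = +1 or -1 mod 101.
Compute by square-and-multiply:
  50 = 32 + 16 + 2 (binary 110010)
  Repeated squaring mod 101: 67^1 = 67, 67^2 = 45, 67^4 = 5, 67^8 = 25, 67^16 = 19, 67^32 = 58
  67^50 = 67^32 * 67^16 * 67^2 = 58 * 19 * 45 mod 101
    58 * 19 = 1102 = 92 mod 101
    92 * 45 = 4140 = 100 mod 101
  67^50 = 100 mod 101
Result 100 = p - 1 = -1 mod 101: 67 is a quadratic non-residue mod 101. As a residue in [0, p-1] the value is 100.
67^50 mod 101 = 100

100


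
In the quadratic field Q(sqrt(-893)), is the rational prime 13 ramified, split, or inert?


K = Q(sqrt(-893)). Since d mod 4 = 3, disc(K) = -3572.
Check p | disc: -3572 mod 13 = 3.
p does not divide disc. Compute Legendre symbol (d/p):
4^((13-1)/2) mod 13 = 1
(d/p) = 1, so p splits: (p) = P*P' with e=1, f=1, g=2.
Therefore p is split.

split


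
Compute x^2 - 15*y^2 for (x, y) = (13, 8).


x^2 - d*y^2
= 13^2 - 15*8^2
= 169 - 960
= -791

-791


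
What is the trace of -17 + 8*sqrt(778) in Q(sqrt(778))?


Tr(a + b*sqrt(d)) = (a + b*sqrt(d)) + (a - b*sqrt(d)) = 2a
= 2 * (-17)
= -34

-34


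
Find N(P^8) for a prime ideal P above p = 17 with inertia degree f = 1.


N(P^a) = p^(a*f)
= 17^(8*1)
= 17^8
= 6975757441

6975757441


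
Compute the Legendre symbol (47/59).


p = 59 is prime, so compute (47/59) with the reciprocity algorithm (Jacobi-symbol steps: pull out 2s via (2/n), flip via reciprocity, reduce):
  reciprocity: (47/59) -> -(59/47)
  reduce: (12/47)
  pull out 2: (2/47) = +1  (since 47 mod 8 = 7)
  pull out 2: (2/47) = +1  (since 47 mod 8 = 7)
  reciprocity: (3/47) -> -(47/3)
  reduce: (2/3)
  pull out 2: (2/3) = -1  (since 3 mod 8 = 3)
  (1/3) = 1
Product of signs = -1
(47/59) = -1

-1


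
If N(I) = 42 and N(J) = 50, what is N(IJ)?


N(IJ) = N(I) * N(J)
= 42 * 50
= 2100

2100


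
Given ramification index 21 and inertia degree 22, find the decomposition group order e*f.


|D_P| = e * f
= 21 * 22
= 462

462


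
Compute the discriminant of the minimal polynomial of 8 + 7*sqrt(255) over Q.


The element 8 + 7*sqrt(255) has minimal polynomial:
x^2 - 16*x - 12431
Discriminant = (-16)^2 - 4*(-12431)
= 256 + 49724
= 49980

49980


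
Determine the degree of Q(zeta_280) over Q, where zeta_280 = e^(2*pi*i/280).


The degree equals Euler's totient phi(280).
280 = 2^3 * 5 * 7
phi(280) = 96

96


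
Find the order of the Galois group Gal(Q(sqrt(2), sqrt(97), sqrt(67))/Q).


The 3 square roots of distinct primes are multiplicatively independent over Q,
so [K:Q] = 2^3 and Gal(K/Q) is isomorphic to (Z/2Z)^3.
|Gal| = 2^3 = 8

8


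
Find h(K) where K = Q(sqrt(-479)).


K = Q(sqrt(-479)). d mod 4 = 1, so D = disc(K) = d = -479
h(K) equals the number of primitive reduced positive-definite forms (a, b, c) = a*x^2 + b*x*y + c*y^2 with b^2 - 4ac = D,
where reduced means |b| <= a <= c, with b >= 0 whenever |b| = a or a = c, and primitive means gcd(a, b, c) = 1.
Reduced forces 3a^2 <= |D| = 479, so 1 <= a <= 12; b must have the parity of D, and c = (b^2 - D)/(4a) must be an integer >= a.
Enumerate a = 1..12, b in [-a, a]:
  a=1: (1, 1, 120)  [1]
  a=2: (2, -1, 60), (2, 1, 60)  [2]
  a=3: (3, -1, 40), (3, 1, 40)  [2]
  a=4: (4, -1, 30), (4, 1, 30)  [2]
  a=5: (5, -1, 24), (5, 1, 24)  [2]
  a=6: (6, -5, 21), (6, -1, 20), (6, 1, 20), (6, 5, 21)  [4]
  a=7: (7, -5, 18), (7, 5, 18)  [2]
  a=8: (8, -1, 15), (8, 1, 15)  [2]
  a=9: (9, -5, 14), (9, 5, 14)  [2]
  a=10: (10, -9, 14), (10, -1, 12), (10, 1, 12), (10, 9, 14)  [4]
  a=11: (11, -7, 12), (11, 7, 12)  [2]
  a=12: none
Total reduced forms: 1 + 2 + 2 + 2 + 2 + 4 + 2 + 2 + 2 + 4 + 2 = 25
h = 25

25


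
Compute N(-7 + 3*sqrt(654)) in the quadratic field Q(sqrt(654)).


N(a + b*sqrt(d)) = a^2 - d*b^2
= (-7)^2 - (654)*(3)^2
= 49 - 5886
= -5837

-5837


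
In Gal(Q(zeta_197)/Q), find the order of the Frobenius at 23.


The Frobenius at p in Gal(Q(zeta_n)/Q) = (Z/nZ)* is the class of p, so its order is ord_197(23), the smallest k >= 1 with 23^k = 1 mod 197.
n = 197 = 197, phi(197) = 196; the order divides phi(n).
Divisors of 196: 1, 2, 4, 7, 14, 28, 49, 98, 196
Repeated squaring mod 197: 23^1 = 23, 23^2 = 135, 23^4 = 101, 23^8 = 154, 23^16 = 76, 23^32 = 63, 23^64 = 29, 23^128 = 53
Test divisors in increasing order:
  k=1: 23^1 = 23 mod 197
  k=2: 23^2 = 135 mod 197
  k=4: 23^4 = 101 mod 197
  k=7: 23^7 = 101 * 135 * 23 = 178 mod 197
  k=14: 23^14 = 154 * 101 * 135 = 164 mod 197
  k=28: 23^28 = 76 * 154 * 101 = 104 mod 197
  k=49: 23^49 = 63 * 76 * 23 = 1 mod 197  <- first divisor giving 1
Order = 49

49


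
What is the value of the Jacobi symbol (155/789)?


Compute (155/789) via quadratic reciprocity:
  reciprocity: (155/789) -> +(789/155)
  reduce: (14/155)
  pull out 2: (2/155) = -1  (since 155 mod 8 = 3)
  reciprocity: (7/155) -> -(155/7)
  reduce: (1/7)
  (1/7) = 1
Product of signs = 1

1


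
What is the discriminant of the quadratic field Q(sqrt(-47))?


For K = Q(sqrt(d)) with d squarefree: disc(K) = d if d = 1 mod 4, and disc(K) = 4d if d = 2 or 3 mod 4.
Here d = -47, and d mod 4 = 1.
d = 1 mod 4 (O_K = Z[(1+sqrt(d))/2]), so disc(K) = d = -47

-47


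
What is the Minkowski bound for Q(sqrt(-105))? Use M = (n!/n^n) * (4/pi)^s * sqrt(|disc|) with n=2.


d = -105, d mod 4 = 3, so disc(K) = 4d = -420; |disc(K)| = 420
Imaginary quadratic field, so n = 2, s = r2 = 1, r1 = 0
M = (n!/n^n) * (4/pi)^s * sqrt(|disc(K)|) = (2!/2^2) * (4/pi)^1 * sqrt(420)
= 0.5 * 1.273240 * 20.493902
= 13.0468

13.0468


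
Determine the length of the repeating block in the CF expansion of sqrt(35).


Run the CF algorithm for sqrt(35).
a_0 = floor(sqrt(35)) = 5; set m_0=0, q_0=1.
Recurrence: m' = q*a - m,  q' = (d - m'^2)/q,  a' = floor((a_0 + m')/q').
  step 1: m=5, q=10, a=1
  step 2: m=5, q=1, a=10
a_2 = 2*a_0 = 10, so the period closes here.
sqrt(35) = [5; 1, 10]
Period length = 2

2


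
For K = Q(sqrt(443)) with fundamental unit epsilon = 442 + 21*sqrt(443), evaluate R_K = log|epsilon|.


epsilon = 442 + 21*sqrt(443)
= 883.9989
R = ln(883.9989)
= 6.7845

6.7845


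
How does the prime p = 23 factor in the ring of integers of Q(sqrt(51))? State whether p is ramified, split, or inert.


K = Q(sqrt(51)). Since d mod 4 = 3, disc(K) = 204.
Check p | disc: 204 mod 23 = 20.
p does not divide disc. Compute Legendre symbol (d/p):
5^((23-1)/2) mod 23 = -1
(d/p) = -1, so p is inert: (p) stays prime with e=1, f=2, g=1.
Therefore p is inert.

inert


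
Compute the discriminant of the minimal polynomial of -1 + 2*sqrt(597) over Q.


The element -1 + 2*sqrt(597) has minimal polynomial:
x^2 + 2*x - 2387
Discriminant = (2)^2 - 4*(-2387)
= 4 + 9548
= 9552

9552


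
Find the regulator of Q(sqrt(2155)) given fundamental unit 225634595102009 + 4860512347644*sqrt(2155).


epsilon = 225634595102009 + 4860512347644*sqrt(2155)
= 4.5127e+14
R = ln(4.5127e+14)
= 33.7431

33.7431


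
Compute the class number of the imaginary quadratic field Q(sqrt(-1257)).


K = Q(sqrt(-1257)). d mod 4 = 3, so D = disc(K) = 4d = -5028
h(K) equals the number of primitive reduced positive-definite forms (a, b, c) = a*x^2 + b*x*y + c*y^2 with b^2 - 4ac = D,
where reduced means |b| <= a <= c, with b >= 0 whenever |b| = a or a = c, and primitive means gcd(a, b, c) = 1.
Reduced forces 3a^2 <= |D| = 5028, so 1 <= a <= 40; b must have the parity of D, and c = (b^2 - D)/(4a) must be an integer >= a.
Enumerate a = 1..40, b in [-a, a]:
  a=1: (1, 0, 1257)  [1]
  a=2: (2, 2, 629)  [1]
  a=3: (3, 0, 419)  [1]
  a=4..5: none
  a=6: (6, 6, 211)  [1]
  a=7..12: none
  a=13: (13, -4, 97), (13, 4, 97)  [2]
  a=14..16: none
  a=17: (17, -2, 74), (17, 2, 74)  [2]
  a=18: none
  a=19: (19, -8, 67), (19, 8, 67)  [2]
  a=20..22: none
  a=23: (23, -20, 59), (23, 20, 59)  [2]
  a=24..25: none
  a=26: (26, -22, 53), (26, 22, 53)  [2]
  a=27..30: none
  a=31: (31, -26, 46), (31, 26, 46)  [2]
  a=32..33: none
  a=34: (34, -2, 37), (34, 2, 37)  [2]
  a=35..37: none
  a=38: (38, -30, 39), (38, 30, 39)  [2]
  a=39..40: none
Total reduced forms: 1 + 1 + 1 + 1 + 2 + 2 + 2 + 2 + 2 + 2 + 2 + 2 = 20
h = 20

20


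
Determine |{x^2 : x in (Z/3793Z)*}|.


For prime p, the number of non-zero quadratic residues is (p-1)/2.
= (3793-1)/2
= 1896

1896


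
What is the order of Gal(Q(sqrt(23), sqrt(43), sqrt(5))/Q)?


The 3 square roots of distinct primes are multiplicatively independent over Q,
so [K:Q] = 2^3 and Gal(K/Q) is isomorphic to (Z/2Z)^3.
|Gal| = 2^3 = 8

8


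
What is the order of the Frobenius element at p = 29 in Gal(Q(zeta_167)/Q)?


The Frobenius at p in Gal(Q(zeta_n)/Q) = (Z/nZ)* is the class of p, so its order is ord_167(29), the smallest k >= 1 with 29^k = 1 mod 167.
n = 167 = 167, phi(167) = 166; the order divides phi(n).
Divisors of 166: 1, 2, 83, 166
Repeated squaring mod 167: 29^1 = 29, 29^2 = 6, 29^4 = 36, 29^8 = 127, 29^16 = 97, 29^32 = 57, 29^64 = 76, 29^128 = 98
Test divisors in increasing order:
  k=1: 29^1 = 29 mod 167
  k=2: 29^2 = 6 mod 167
  k=83: 29^83 = 76 * 97 * 6 * 29 = 1 mod 167  <- first divisor giving 1
Order = 83

83


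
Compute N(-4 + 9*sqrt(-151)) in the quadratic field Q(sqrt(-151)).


N(a + b*sqrt(d)) = a^2 - d*b^2
= (-4)^2 - (-151)*(9)^2
= 16 + 12231
= 12247

12247


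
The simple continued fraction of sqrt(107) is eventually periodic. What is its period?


Run the CF algorithm for sqrt(107).
a_0 = floor(sqrt(107)) = 10; set m_0=0, q_0=1.
Recurrence: m' = q*a - m,  q' = (d - m'^2)/q,  a' = floor((a_0 + m')/q').
  step 1: m=10, q=7, a=2
  step 2: m=4, q=13, a=1
  step 3: m=9, q=2, a=9
  step 4: m=9, q=13, a=1
  step 5: m=4, q=7, a=2
  step 6: m=10, q=1, a=20
a_6 = 2*a_0 = 20, so the period closes here.
sqrt(107) = [10; 2, 1, 9, 1, 2, 20]
Period length = 6

6


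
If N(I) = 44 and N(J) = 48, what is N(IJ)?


N(IJ) = N(I) * N(J)
= 44 * 48
= 2112

2112


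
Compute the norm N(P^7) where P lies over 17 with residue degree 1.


N(P^a) = p^(a*f)
= 17^(7*1)
= 17^7
= 410338673

410338673


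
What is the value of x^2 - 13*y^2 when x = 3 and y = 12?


x^2 - d*y^2
= 3^2 - 13*12^2
= 9 - 1872
= -1863

-1863


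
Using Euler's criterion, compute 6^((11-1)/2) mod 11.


p = 11 is prime and the exponent is (p-1)/2 = 5, so by Euler's criterion 6^5 = (6/11) = +1 or -1 mod 11.
Compute by square-and-multiply:
  5 = 4 + 1 (binary 101)
  Repeated squaring mod 11: 6^1 = 6, 6^2 = 3, 6^4 = 9
  6^5 = 6^4 * 6^1 = 9 * 6 mod 11
    9 * 6 = 54 = 10 mod 11
  6^5 = 10 mod 11
Result 10 = p - 1 = -1 mod 11: 6 is a quadratic non-residue mod 11. As a residue in [0, p-1] the value is 10.
6^5 mod 11 = 10

10


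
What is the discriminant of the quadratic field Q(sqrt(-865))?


For K = Q(sqrt(d)) with d squarefree: disc(K) = d if d = 1 mod 4, and disc(K) = 4d if d = 2 or 3 mod 4.
Here d = -865, and d mod 4 = 3.
d = 3 mod 4, not 1 (O_K = Z[sqrt(d)]), so disc(K) = 4d = 4 * (-865) = -3460

-3460


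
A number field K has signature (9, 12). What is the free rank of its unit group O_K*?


By Dirichlet's unit theorem:
rank = r1 + r2 - 1
= 9 + 12 - 1
= 20

20


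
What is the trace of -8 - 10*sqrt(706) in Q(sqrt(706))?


Tr(a + b*sqrt(d)) = (a + b*sqrt(d)) + (a - b*sqrt(d)) = 2a
= 2 * (-8)
= -16

-16


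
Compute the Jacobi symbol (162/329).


Compute (162/329) via quadratic reciprocity:
  pull out 2: (2/329) = +1  (since 329 mod 8 = 1)
  reciprocity: (81/329) -> +(329/81)
  reduce: (5/81)
  reciprocity: (5/81) -> +(81/5)
  reduce: (1/5)
  (1/5) = 1
Product of signs = 1

1


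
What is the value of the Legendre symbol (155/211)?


p = 211 is prime, so compute (155/211) with the reciprocity algorithm (Jacobi-symbol steps: pull out 2s via (2/n), flip via reciprocity, reduce):
  reciprocity: (155/211) -> -(211/155)
  reduce: (56/155)
  pull out 2: (2/155) = -1  (since 155 mod 8 = 3)
  pull out 2: (2/155) = -1  (since 155 mod 8 = 3)
  pull out 2: (2/155) = -1  (since 155 mod 8 = 3)
  reciprocity: (7/155) -> -(155/7)
  reduce: (1/7)
  (1/7) = 1
Product of signs = -1
(155/211) = -1

-1


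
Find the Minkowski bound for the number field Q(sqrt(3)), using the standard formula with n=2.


d = 3, d mod 4 = 3, so disc(K) = 4d = 12; |disc(K)| = 12
Real quadratic field, so n = 2, s = r2 = 0, r1 = 2
M = (n!/n^n) * (4/pi)^s * sqrt(|disc(K)|) = (2!/2^2) * (4/pi)^0 * sqrt(12)
= 0.5 * 1.000000 * 3.464102
= 1.7321

1.7321


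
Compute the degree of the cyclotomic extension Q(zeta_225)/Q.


The degree equals Euler's totient phi(225).
225 = 3^2 * 5^2
phi(225) = 120

120


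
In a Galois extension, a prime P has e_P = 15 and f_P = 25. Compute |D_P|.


|D_P| = e * f
= 15 * 25
= 375

375


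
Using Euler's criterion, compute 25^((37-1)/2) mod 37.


p = 37 is prime and the exponent is (p-1)/2 = 18, so by Euler's criterion 25^18 = (25/37) = +1 or -1 mod 37.
Compute by square-and-multiply:
  18 = 16 + 2 (binary 10010)
  Repeated squaring mod 37: 25^1 = 25, 25^2 = 33, 25^4 = 16, 25^8 = 34, 25^16 = 9
  25^18 = 25^16 * 25^2 = 9 * 33 mod 37
    9 * 33 = 297 = 1 mod 37
  25^18 = 1 mod 37
Result 1: 25 is a quadratic residue mod 37.
25^18 mod 37 = 1

1


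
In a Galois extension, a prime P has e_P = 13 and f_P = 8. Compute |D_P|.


|D_P| = e * f
= 13 * 8
= 104

104


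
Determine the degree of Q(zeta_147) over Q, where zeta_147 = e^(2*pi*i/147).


The degree equals Euler's totient phi(147).
147 = 3 * 7^2
phi(147) = 84

84


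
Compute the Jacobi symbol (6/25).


Compute (6/25) via quadratic reciprocity:
  pull out 2: (2/25) = +1  (since 25 mod 8 = 1)
  reciprocity: (3/25) -> +(25/3)
  reduce: (1/3)
  (1/3) = 1
Product of signs = 1

1


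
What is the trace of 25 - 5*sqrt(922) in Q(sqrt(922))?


Tr(a + b*sqrt(d)) = (a + b*sqrt(d)) + (a - b*sqrt(d)) = 2a
= 2 * (25)
= 50

50


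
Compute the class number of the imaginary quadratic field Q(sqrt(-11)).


K = Q(sqrt(-11)). d mod 4 = 1, so D = disc(K) = d = -11
h(K) equals the number of primitive reduced positive-definite forms (a, b, c) = a*x^2 + b*x*y + c*y^2 with b^2 - 4ac = D,
where reduced means |b| <= a <= c, with b >= 0 whenever |b| = a or a = c, and primitive means gcd(a, b, c) = 1.
Reduced forces 3a^2 <= |D| = 11, so 1 <= a <= 1; b must have the parity of D, and c = (b^2 - D)/(4a) must be an integer >= a.
Enumerate a = 1..1, b in [-a, a]:
  a=1: (1, 1, 3)  [1]
Total reduced forms: 1
h = 1

1


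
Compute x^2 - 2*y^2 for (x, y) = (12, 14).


x^2 - d*y^2
= 12^2 - 2*14^2
= 144 - 392
= -248

-248


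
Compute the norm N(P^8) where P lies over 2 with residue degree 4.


N(P^a) = p^(a*f)
= 2^(8*4)
= 2^32
= 4294967296

4294967296


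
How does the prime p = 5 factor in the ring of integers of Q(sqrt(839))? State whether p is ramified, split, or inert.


K = Q(sqrt(839)). Since d mod 4 = 3, disc(K) = 3356.
Check p | disc: 3356 mod 5 = 1.
p does not divide disc. Compute Legendre symbol (d/p):
4^((5-1)/2) mod 5 = 1
(d/p) = 1, so p splits: (p) = P*P' with e=1, f=1, g=2.
Therefore p is split.

split


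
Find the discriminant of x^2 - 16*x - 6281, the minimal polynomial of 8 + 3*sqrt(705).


The element 8 + 3*sqrt(705) has minimal polynomial:
x^2 - 16*x - 6281
Discriminant = (-16)^2 - 4*(-6281)
= 256 + 25124
= 25380

25380


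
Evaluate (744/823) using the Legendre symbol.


p = 823 is prime, so compute (744/823) with the reciprocity algorithm (Jacobi-symbol steps: pull out 2s via (2/n), flip via reciprocity, reduce):
  pull out 2: (2/823) = +1  (since 823 mod 8 = 7)
  pull out 2: (2/823) = +1  (since 823 mod 8 = 7)
  pull out 2: (2/823) = +1  (since 823 mod 8 = 7)
  reciprocity: (93/823) -> +(823/93)
  reduce: (79/93)
  reciprocity: (79/93) -> +(93/79)
  reduce: (14/79)
  pull out 2: (2/79) = +1  (since 79 mod 8 = 7)
  reciprocity: (7/79) -> -(79/7)
  reduce: (2/7)
  pull out 2: (2/7) = +1  (since 7 mod 8 = 7)
  (1/7) = 1
Product of signs = -1
(744/823) = -1

-1


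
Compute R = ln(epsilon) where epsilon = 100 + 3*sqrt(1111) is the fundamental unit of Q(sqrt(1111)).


epsilon = 100 + 3*sqrt(1111)
= 199.9950
R = ln(199.9950)
= 5.2983

5.2983


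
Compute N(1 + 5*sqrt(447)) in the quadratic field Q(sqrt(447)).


N(a + b*sqrt(d)) = a^2 - d*b^2
= (1)^2 - (447)*(5)^2
= 1 - 11175
= -11174

-11174


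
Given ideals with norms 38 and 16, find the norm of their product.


N(IJ) = N(I) * N(J)
= 38 * 16
= 608

608


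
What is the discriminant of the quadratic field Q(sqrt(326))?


For K = Q(sqrt(d)) with d squarefree: disc(K) = d if d = 1 mod 4, and disc(K) = 4d if d = 2 or 3 mod 4.
Here d = 326, and d mod 4 = 2.
d = 2 mod 4, not 1 (O_K = Z[sqrt(d)]), so disc(K) = 4d = 4 * (326) = 1304

1304


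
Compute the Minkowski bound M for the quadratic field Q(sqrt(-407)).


d = -407, d mod 4 = 1, so disc(K) = d = -407; |disc(K)| = 407
Imaginary quadratic field, so n = 2, s = r2 = 1, r1 = 0
M = (n!/n^n) * (4/pi)^s * sqrt(|disc(K)|) = (2!/2^2) * (4/pi)^1 * sqrt(407)
= 0.5 * 1.273240 * 20.174241
= 12.8433

12.8433


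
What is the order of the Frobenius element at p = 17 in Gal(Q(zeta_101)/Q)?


The Frobenius at p in Gal(Q(zeta_n)/Q) = (Z/nZ)* is the class of p, so its order is ord_101(17), the smallest k >= 1 with 17^k = 1 mod 101.
n = 101 = 101, phi(101) = 100; the order divides phi(n).
Divisors of 100: 1, 2, 4, 5, 10, 20, 25, 50, 100
Repeated squaring mod 101: 17^1 = 17, 17^2 = 87, 17^4 = 95, 17^8 = 36, 17^16 = 84, 17^32 = 87, 17^64 = 95
Test divisors in increasing order:
  k=1: 17^1 = 17 mod 101
  k=2: 17^2 = 87 mod 101
  k=4: 17^4 = 95 mod 101
  k=5: 17^5 = 95 * 17 = 100 mod 101
  k=10: 17^10 = 36 * 87 = 1 mod 101  <- first divisor giving 1
Order = 10

10


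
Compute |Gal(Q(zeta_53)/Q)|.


|Gal(Q(zeta_53)/Q)| = phi(53)
= 52

52


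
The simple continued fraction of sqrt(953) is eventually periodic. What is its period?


Run the CF algorithm for sqrt(953).
a_0 = floor(sqrt(953)) = 30; set m_0=0, q_0=1.
Recurrence: m' = q*a - m,  q' = (d - m'^2)/q,  a' = floor((a_0 + m')/q').
  step 1: m=30, q=53, a=1
  step 2: m=23, q=8, a=6
  step 3: m=25, q=41, a=1
  step 4: m=16, q=17, a=2
  step 5: m=18, q=37, a=1
  step 6: m=19, q=16, a=3
  step 7: m=29, q=7, a=8
  step 8: m=27, q=32, a=1
  step 9: m=5, q=29, a=1
  step 10: m=24, q=13, a=4
  step 11: m=28, q=13, a=4
  step 12: m=24, q=29, a=1
  step 13: m=5, q=32, a=1
  step 14: m=27, q=7, a=8
  step 15: m=29, q=16, a=3
  step 16: m=19, q=37, a=1
  step 17: m=18, q=17, a=2
  step 18: m=16, q=41, a=1
  step 19: m=25, q=8, a=6
  step 20: m=23, q=53, a=1
  step 21: m=30, q=1, a=60
a_21 = 2*a_0 = 60, so the period closes here.
sqrt(953) = [30; 1, 6, 1, 2, 1, 3, 8, 1, 1, 4, 4, 1, 1, 8, 3, 1, 2, 1, 6, 1, 60]
Period length = 21

21


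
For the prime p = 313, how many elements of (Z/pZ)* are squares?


For prime p, the number of non-zero quadratic residues is (p-1)/2.
= (313-1)/2
= 156

156


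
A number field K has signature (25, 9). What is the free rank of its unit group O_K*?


By Dirichlet's unit theorem:
rank = r1 + r2 - 1
= 25 + 9 - 1
= 33

33


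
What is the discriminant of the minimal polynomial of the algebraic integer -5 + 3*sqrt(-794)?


The element -5 + 3*sqrt(-794) has minimal polynomial:
x^2 + 10*x + 7171
Discriminant = (10)^2 - 4*(7171)
= 100 - 28684
= -28584

-28584


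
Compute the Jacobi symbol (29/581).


Compute (29/581) via quadratic reciprocity:
  reciprocity: (29/581) -> +(581/29)
  reduce: (1/29)
  (1/29) = 1
Product of signs = 1

1


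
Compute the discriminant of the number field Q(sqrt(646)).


For K = Q(sqrt(d)) with d squarefree: disc(K) = d if d = 1 mod 4, and disc(K) = 4d if d = 2 or 3 mod 4.
Here d = 646, and d mod 4 = 2.
d = 2 mod 4, not 1 (O_K = Z[sqrt(d)]), so disc(K) = 4d = 4 * (646) = 2584

2584


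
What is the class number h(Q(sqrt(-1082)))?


K = Q(sqrt(-1082)). d mod 4 = 2, so D = disc(K) = 4d = -4328
h(K) equals the number of primitive reduced positive-definite forms (a, b, c) = a*x^2 + b*x*y + c*y^2 with b^2 - 4ac = D,
where reduced means |b| <= a <= c, with b >= 0 whenever |b| = a or a = c, and primitive means gcd(a, b, c) = 1.
Reduced forces 3a^2 <= |D| = 4328, so 1 <= a <= 37; b must have the parity of D, and c = (b^2 - D)/(4a) must be an integer >= a.
Enumerate a = 1..37, b in [-a, a]:
  a=1: (1, 0, 1082)  [1]
  a=2: (2, 0, 541)  [1]
  a=3: (3, -2, 361), (3, 2, 361)  [2]
  a=4..5: none
  a=6: (6, -4, 181), (6, 4, 181)  [2]
  a=7..8: none
  a=9: (9, -8, 122), (9, 8, 122)  [2]
  a=10..12: none
  a=13: (13, -12, 86), (13, 12, 86)  [2]
  a=14..17: none
  a=18: (18, -8, 61), (18, 8, 61)  [2]
  a=19: (19, -2, 57), (19, 2, 57)  [2]
  a=20..25: none
  a=26: (26, -12, 43), (26, 12, 43)  [2]
  a=27: (27, -10, 41), (27, 10, 41)  [2]
  a=28: none
  a=29: (29, -14, 39), (29, 14, 39)  [2]
  a=30..36: none
  a=37: (37, -36, 38), (37, 36, 38)  [2]
Total reduced forms: 1 + 1 + 2 + 2 + 2 + 2 + 2 + 2 + 2 + 2 + 2 + 2 = 22
h = 22

22


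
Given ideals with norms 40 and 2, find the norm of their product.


N(IJ) = N(I) * N(J)
= 40 * 2
= 80

80


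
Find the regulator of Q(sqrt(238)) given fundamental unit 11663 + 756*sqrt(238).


epsilon = 11663 + 756*sqrt(238)
= 23326.0000
R = ln(23326.0000)
= 10.0573

10.0573


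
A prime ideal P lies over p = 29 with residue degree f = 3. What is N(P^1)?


N(P^a) = p^(a*f)
= 29^(1*3)
= 29^3
= 24389

24389


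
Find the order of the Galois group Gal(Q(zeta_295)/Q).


|Gal(Q(zeta_295)/Q)| = phi(295)
= 232

232


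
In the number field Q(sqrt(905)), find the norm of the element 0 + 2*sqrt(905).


N(a + b*sqrt(d)) = a^2 - d*b^2
= (0)^2 - (905)*(2)^2
= 0 - 3620
= -3620

-3620


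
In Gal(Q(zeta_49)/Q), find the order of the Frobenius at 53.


The Frobenius at p in Gal(Q(zeta_n)/Q) = (Z/nZ)* is the class of p, so its order is ord_49(53), the smallest k >= 1 with 53^k = 1 mod 49.
n = 49 = 7^2, phi(49) = 42; the order divides phi(n).
Divisors of 42: 1, 2, 3, 6, 7, 14, 21, 42
Repeated squaring mod 49: 53^1 = 4, 53^2 = 16, 53^4 = 11, 53^8 = 23, 53^16 = 39, 53^32 = 2
Test divisors in increasing order:
  k=1: 53^1 = 4 mod 49
  k=2: 53^2 = 16 mod 49
  k=3: 53^3 = 16 * 4 = 15 mod 49
  k=6: 53^6 = 11 * 16 = 29 mod 49
  k=7: 53^7 = 11 * 16 * 4 = 18 mod 49
  k=14: 53^14 = 23 * 11 * 16 = 30 mod 49
  k=21: 53^21 = 39 * 11 * 4 = 1 mod 49  <- first divisor giving 1
Order = 21

21


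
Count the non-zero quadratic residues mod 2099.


For prime p, the number of non-zero quadratic residues is (p-1)/2.
= (2099-1)/2
= 1049

1049


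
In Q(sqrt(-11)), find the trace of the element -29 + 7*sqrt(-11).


Tr(a + b*sqrt(d)) = (a + b*sqrt(d)) + (a - b*sqrt(d)) = 2a
= 2 * (-29)
= -58

-58


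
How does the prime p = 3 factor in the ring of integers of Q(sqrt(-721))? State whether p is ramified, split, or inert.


K = Q(sqrt(-721)). Since d mod 4 = 3, disc(K) = -2884.
Check p | disc: -2884 mod 3 = 2.
p does not divide disc. Compute Legendre symbol (d/p):
2^((3-1)/2) mod 3 = -1
(d/p) = -1, so p is inert: (p) stays prime with e=1, f=2, g=1.
Therefore p is inert.

inert
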